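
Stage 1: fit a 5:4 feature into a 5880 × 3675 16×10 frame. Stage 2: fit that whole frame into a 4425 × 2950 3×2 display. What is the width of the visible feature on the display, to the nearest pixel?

5:4 in 5880×3675: fills the height, so the feature is 4593.75 × 3675.00.
Second fit — the 16×10 canvas into 4425×2950 spans the width: 4425.00 × 2765.62 (×0.7526 from 5880×3675).
Applying the same ×0.7526: 4593.75 → 3457.03.

3457 px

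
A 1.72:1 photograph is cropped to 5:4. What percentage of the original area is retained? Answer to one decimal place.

72.7%

Going from 1.72:1 to 5:4 means cutting width while keeping height.
Area ratio = (1.250)/(1.720) = 72.67% retained.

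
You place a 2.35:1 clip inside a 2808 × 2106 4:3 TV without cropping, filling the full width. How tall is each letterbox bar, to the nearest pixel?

The clip is 2808 / 2.350 ≈ 1194.89 px tall.
Leftover height: 2106 − 1194.89 = 911.11 px → 455.55 each side.

456 px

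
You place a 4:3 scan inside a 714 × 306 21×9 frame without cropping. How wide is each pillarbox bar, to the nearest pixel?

4:3 (1.333) < 21×9 (2.333), so the scan fills the height.
The scan is 306 × 4/3 ≈ 408.00 px wide.
Black = 714 − 408.00 = 306.00 px, or 153.00 per bar.

153 px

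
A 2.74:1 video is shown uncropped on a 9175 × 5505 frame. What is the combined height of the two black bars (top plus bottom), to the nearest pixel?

2.74:1 (2.740) > 5:3 (1.667), so the video fills the width.
The video is 9175 / 2.740 ≈ 3348.54 px tall.
Leftover height: 5505 − 3348.54 = 2156.46 px.

2156 px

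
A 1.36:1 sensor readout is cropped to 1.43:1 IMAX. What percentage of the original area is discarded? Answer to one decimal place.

4.9%

The width stays; only height is cut (since 1.43:1 IMAX is wider than 1.36:1).
Fraction kept = (1.360)/(1.430) ≈ 95.10%, so 4.90% is lost.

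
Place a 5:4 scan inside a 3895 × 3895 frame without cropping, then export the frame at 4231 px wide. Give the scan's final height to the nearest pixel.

3385 px

Fitted into 3895×3895, the scan spans the width; its height is 3895 × 4/5 ≈ 3116.00 px.
Resizing to 4231 px wide multiplies everything by 1.0863: 3116.00 → 3384.80 px.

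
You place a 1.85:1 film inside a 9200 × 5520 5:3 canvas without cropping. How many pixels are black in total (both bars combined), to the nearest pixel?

1.85:1 (1.850) > 5:3 (1.667), so the film fills the width.
The film is 9200 / 1.850 ≈ 4972.9730 px tall.
5520 − 4972.9730 = 547.0270 px of bars.
Across the 9200-px span: 547.0270 × 9200 ≈ 5032649 px.

5032649 pixels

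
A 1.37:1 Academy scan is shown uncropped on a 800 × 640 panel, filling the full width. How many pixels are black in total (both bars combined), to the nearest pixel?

That makes the image 583.9416 px tall (800 / 1.370).
Leftover height: 640 − 583.9416 = 56.0584 px.
Across the 800-px span: 56.0584 × 800 ≈ 44847 px.

44847 pixels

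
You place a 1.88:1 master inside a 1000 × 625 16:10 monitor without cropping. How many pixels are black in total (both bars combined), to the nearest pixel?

1.88:1 is wider than 16:10, so it spans the full width.
That makes the image 531.9149 px tall (1000 / 1.880).
Leftover height: 625 − 531.9149 = 93.0851 px.
Bar area = 93.0851 × 1000 ≈ 93085 px.

93085 pixels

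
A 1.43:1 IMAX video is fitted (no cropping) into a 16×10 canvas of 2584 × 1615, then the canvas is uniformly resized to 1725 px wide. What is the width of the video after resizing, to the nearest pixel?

1542 px

In the 2584×1615 frame the video fills the height: width = 1615 × 1.430 ≈ 2309.45 px.
Scaling 2584 → 1725 is ×0.6676, so the width becomes 2309.45 × 0.6676 ≈ 1541.72 px.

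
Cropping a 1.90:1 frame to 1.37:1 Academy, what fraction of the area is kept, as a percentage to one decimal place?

72.1%

Going from 1.90:1 to 1.37:1 Academy means cutting width while keeping height.
(1.370)/(1.900) ≈ 0.721 of the area survives.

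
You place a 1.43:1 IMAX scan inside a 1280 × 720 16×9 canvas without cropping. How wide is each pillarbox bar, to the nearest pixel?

125 px

Since 1.430 < 1.778, the scan is height-limited.
Content width = 720 × 1.430 ≈ 1029.60 px.
Leftover width: 1280 − 1029.60 = 250.40 px → 125.20 each side.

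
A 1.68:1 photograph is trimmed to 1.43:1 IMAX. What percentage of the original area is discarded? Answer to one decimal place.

Going from 1.68:1 to 1.43:1 IMAX means cutting width while keeping height.
(1.430)/(1.680) ≈ 0.851 of the area survives, leaving 14.88% discarded.

14.9%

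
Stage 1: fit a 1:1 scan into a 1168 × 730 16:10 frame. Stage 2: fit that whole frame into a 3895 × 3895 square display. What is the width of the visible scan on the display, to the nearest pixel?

1:1 in 1168×730: fills the height, so the scan is 730.00 × 730.00.
The 16:10 canvas is width-limited in 3895×3895, giving 3895.00 × 2434.38; scale factor 3.3348.
Applying the same ×3.3348: 730.00 → 2434.38.

2434 px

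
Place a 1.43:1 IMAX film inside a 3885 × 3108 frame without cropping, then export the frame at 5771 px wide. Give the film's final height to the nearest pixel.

In the 3885×3108 frame the film fills the width: height = 3885 / 1.430 ≈ 2716.78 px.
Resizing to 5771 px wide multiplies everything by 1.4855: 2716.78 → 4035.66 px.

4036 px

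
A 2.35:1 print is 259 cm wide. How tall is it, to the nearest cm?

110 cm

Height = 259 / 2.350 = 110.21.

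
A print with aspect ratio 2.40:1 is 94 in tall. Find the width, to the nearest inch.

94 × 2.400 = 225.60.

226 in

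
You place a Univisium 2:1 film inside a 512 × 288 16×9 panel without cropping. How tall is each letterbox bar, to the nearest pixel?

16 px

Since 2.000 > 1.778, the film is width-limited.
The film is 512 × 1/2 ≈ 256.00 px tall.
Leftover height: 288 − 256.00 = 32.00 px → 16.00 each side.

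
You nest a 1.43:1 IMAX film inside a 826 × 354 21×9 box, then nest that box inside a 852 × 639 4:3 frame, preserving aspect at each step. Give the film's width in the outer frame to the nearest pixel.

1.43:1 IMAX in 826×354: fills the height, so the film is 506.22 × 354.00.
Second fit — the 21×9 canvas into 852×639 spans the width: 852.00 × 365.14 (×1.0315 from 826×354).
So the film's width is 506.22 × 1.0315 ≈ 522.15.

522 px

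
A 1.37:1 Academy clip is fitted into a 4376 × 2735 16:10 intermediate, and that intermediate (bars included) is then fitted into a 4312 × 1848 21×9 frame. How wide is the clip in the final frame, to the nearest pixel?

First fit — 1.37:1 Academy into 4376×2735 spans the height: 3746.95 × 2735.00.
16:10 in 4312×1848: fills the height, so the intermediate becomes 2956.80 × 1848.00 — a scale of ×0.6757.
The clip scales with it: width 3746.95 × 0.6757 ≈ 2531.76.

2532 px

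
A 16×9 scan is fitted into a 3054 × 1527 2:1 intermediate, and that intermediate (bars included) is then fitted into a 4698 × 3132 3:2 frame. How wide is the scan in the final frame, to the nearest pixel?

First fit — 16×9 into 3054×1527 spans the height: 2714.67 × 1527.00.
2:1 in 4698×3132: fills the width, so the intermediate becomes 4698.00 × 2349.00 — a scale of ×1.5383.
The scan scales with it: width 2714.67 × 1.5383 ≈ 4176.00.

4176 px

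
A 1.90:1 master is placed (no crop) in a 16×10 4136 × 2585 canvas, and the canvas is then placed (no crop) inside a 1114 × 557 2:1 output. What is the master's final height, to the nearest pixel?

Inside the 4136×2585 canvas the master is width-limited at 4136.00 × 2176.84.
Second fit — the 16×10 canvas into 1114×557 spans the height: 891.20 × 557.00 (×0.2155 from 4136×2585).
Applying the same ×0.2155: 2176.84 → 469.05.

469 px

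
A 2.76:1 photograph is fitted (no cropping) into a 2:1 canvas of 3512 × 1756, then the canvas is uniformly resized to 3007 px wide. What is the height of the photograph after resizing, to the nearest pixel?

In the 3512×1756 frame the photograph fills the width: height = 3512 / 2.760 ≈ 1272.46 px.
Resizing to 3007 px wide multiplies everything by 0.8562: 1272.46 → 1089.49 px.

1089 px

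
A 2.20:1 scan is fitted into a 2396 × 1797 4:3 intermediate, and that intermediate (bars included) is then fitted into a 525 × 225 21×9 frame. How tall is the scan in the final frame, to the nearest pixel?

136 px

2.20:1 in 2396×1797: fills the width, so the scan is 2396.00 × 1089.09.
The 4:3 canvas is height-limited in 525×225, giving 300.00 × 225.00; scale factor 0.1252.
So the scan's height is 1089.09 × 0.1252 ≈ 136.36.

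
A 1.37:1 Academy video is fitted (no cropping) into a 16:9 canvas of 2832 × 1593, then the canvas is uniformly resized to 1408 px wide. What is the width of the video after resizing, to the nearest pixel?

1085 px

Fitted into 2832×1593, the video spans the height; its width is 1593 × 1.370 ≈ 2182.41 px.
Resizing to 1408 px wide multiplies everything by 0.4972: 2182.41 → 1085.04 px.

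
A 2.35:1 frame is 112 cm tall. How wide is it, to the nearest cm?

263 cm

112 × 2.350 = 263.20.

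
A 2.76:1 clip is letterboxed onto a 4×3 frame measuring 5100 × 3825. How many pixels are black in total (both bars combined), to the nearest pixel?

Since 2.760 > 1.333, the clip is width-limited.
The clip is 5100 / 2.760 ≈ 1847.8261 px tall.
3825 − 1847.8261 = 1977.1739 px of bars.
Across the 5100-px span: 1977.1739 × 5100 ≈ 10083587 px.

10083587 pixels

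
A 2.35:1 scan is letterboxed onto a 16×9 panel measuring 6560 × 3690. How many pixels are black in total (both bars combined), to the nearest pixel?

2.35:1 is wider than 16×9, so it spans the full width.
The scan is 6560 / 2.350 ≈ 2791.4894 px tall.
Black = 3690 − 2791.4894 = 898.5106 px.
Across the 6560-px span: 898.5106 × 6560 ≈ 5894230 px.

5894230 pixels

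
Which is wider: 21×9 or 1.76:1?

21×9 = 2.333 and 1.76; 2.333 > 1.76.

21×9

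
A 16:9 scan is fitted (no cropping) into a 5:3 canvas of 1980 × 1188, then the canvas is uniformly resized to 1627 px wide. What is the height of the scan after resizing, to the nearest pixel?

In the 1980×1188 frame the scan fills the width: height = 1980 × 9/16 ≈ 1113.75 px.
Scaling 1980 → 1627 is ×0.8217, so the height becomes 1113.75 × 0.8217 ≈ 915.19 px.

915 px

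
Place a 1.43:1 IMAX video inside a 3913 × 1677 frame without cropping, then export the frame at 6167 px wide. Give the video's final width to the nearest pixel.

3779 px

In the 3913×1677 frame the video fills the height: width = 1677 × 1.430 ≈ 2398.11 px.
Resizing to 6167 px wide multiplies everything by 1.5760: 2398.11 → 3779.49 px.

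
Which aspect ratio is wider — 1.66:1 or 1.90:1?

1.66 and 1.9; 1.9 > 1.66.

1.90:1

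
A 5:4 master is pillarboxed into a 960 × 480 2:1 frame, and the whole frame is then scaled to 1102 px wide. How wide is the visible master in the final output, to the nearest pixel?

At 960×480 the master is height-limited, so width = 480 × 5/4 ≈ 600.00 px.
The frame scales by 1102/960 = 1.1479; 600.00 × 1.1479 ≈ 688.75 px.

689 px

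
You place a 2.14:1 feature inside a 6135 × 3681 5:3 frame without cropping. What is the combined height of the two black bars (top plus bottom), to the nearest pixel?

814 px

Since 2.140 > 1.667, the feature is width-limited.
Content height = 6135 / 2.140 ≈ 2866.82 px.
3681 − 2866.82 = 814.18 px of bars.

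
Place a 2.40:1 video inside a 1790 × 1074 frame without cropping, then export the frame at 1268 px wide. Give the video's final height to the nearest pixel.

At 1790×1074 the video is width-limited, so height = 1790 / 2.400 ≈ 745.83 px.
The frame scales by 1268/1790 = 0.7084; 745.83 × 0.7084 ≈ 528.33 px.

528 px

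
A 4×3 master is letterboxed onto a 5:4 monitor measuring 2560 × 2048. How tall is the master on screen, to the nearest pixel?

1920 px

4×3 (1.333) > 5:4 (1.250), so the master fills the width.
Content height = 2560 × 3/4 ≈ 1920.00 px.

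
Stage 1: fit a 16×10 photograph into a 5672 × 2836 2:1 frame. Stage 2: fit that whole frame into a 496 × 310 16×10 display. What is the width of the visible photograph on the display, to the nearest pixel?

First fit — 16×10 into 5672×2836 spans the height: 4537.60 × 2836.00.
2:1 in 496×310: fills the width, so the intermediate becomes 496.00 × 248.00 — a scale of ×0.0874.
Applying the same ×0.0874: 4537.60 → 396.80.

397 px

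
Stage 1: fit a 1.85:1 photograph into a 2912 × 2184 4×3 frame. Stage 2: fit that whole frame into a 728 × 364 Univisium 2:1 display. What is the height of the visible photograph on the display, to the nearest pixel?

Inside the 2912×2184 canvas the photograph is width-limited at 2912.00 × 1574.05.
Second fit — the 4×3 canvas into 728×364 spans the height: 485.33 × 364.00 (×0.1667 from 2912×2184).
So the photograph's height is 1574.05 × 0.1667 ≈ 262.34.

262 px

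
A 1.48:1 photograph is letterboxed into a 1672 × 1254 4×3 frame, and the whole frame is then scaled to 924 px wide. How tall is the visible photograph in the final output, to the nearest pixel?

624 px

Fitted into 1672×1254, the photograph spans the width; its height is 1672 / 1.480 ≈ 1129.73 px.
Resizing to 924 px wide multiplies everything by 0.5526: 1129.73 → 624.32 px.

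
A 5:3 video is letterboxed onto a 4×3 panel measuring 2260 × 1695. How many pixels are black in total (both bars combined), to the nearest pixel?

766140 pixels

Since 1.667 > 1.333, the video is width-limited.
That makes the image 1356.0000 px tall (2260 × 3/5).
Black = 1695 − 1356.0000 = 339.0000 px.
That's 339.0000 × 2260 ≈ 766140 black pixels.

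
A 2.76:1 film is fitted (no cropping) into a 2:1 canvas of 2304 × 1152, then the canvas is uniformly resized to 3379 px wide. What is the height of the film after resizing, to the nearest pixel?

1224 px

Fitted into 2304×1152, the film spans the width; its height is 2304 / 2.760 ≈ 834.78 px.
Resizing to 3379 px wide multiplies everything by 1.4666: 834.78 → 1224.28 px.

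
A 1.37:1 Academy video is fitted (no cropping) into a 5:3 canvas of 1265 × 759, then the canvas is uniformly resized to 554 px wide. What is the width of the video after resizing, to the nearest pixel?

At 1265×759 the video is height-limited, so width = 759 × 1.370 ≈ 1039.83 px.
Resizing to 554 px wide multiplies everything by 0.4379: 1039.83 → 455.39 px.

455 px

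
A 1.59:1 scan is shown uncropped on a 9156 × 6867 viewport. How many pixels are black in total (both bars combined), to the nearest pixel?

Since 1.590 > 1.333, the scan is width-limited.
That makes the image 5758.4906 px tall (9156 / 1.590).
Leftover height: 6867 − 5758.4906 = 1108.5094 px.
That's 1108.5094 × 9156 ≈ 10149512 black pixels.

10149512 pixels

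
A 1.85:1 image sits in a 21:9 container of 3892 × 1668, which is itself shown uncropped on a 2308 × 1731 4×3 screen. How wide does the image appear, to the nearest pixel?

1.85:1 in 3892×1668: fills the height, so the image is 3085.80 × 1668.00.
The 21:9 canvas is width-limited in 2308×1731, giving 2308.00 × 989.14; scale factor 0.5930.
The image scales with it: width 3085.80 × 0.5930 ≈ 1829.91.

1830 px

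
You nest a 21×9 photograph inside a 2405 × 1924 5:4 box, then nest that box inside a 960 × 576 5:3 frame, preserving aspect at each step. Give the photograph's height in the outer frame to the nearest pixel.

Inside the 2405×1924 canvas the photograph is width-limited at 2405.00 × 1030.71.
The 5:4 canvas is height-limited in 960×576, giving 720.00 × 576.00; scale factor 0.2994.
So the photograph's height is 1030.71 × 0.2994 ≈ 308.57.

309 px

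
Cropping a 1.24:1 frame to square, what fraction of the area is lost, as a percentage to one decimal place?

19.4%

The height stays; only width is cut (since square is narrower than 1.24:1).
Area ratio = (1.000)/(1.240) = 80.65%; the remaining 19.35% is cropped out.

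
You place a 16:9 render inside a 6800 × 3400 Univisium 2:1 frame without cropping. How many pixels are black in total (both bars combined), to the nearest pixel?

2568889 pixels

Since 1.778 < 2.000, the render is height-limited.
That makes the image 6044.4444 px wide (3400 × 16/9).
Leftover width: 6800 − 6044.4444 = 755.5556 px.
Across the 3400-px span: 755.5556 × 3400 ≈ 2568889 px.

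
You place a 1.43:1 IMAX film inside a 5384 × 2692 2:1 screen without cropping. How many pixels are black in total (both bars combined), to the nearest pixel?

Since 1.430 < 2.000, the film is height-limited.
The film is 2692 × 1.430 ≈ 3849.5600 px wide.
Black = 5384 − 3849.5600 = 1534.4400 px.
Across the 2692-px span: 1534.4400 × 2692 ≈ 4130712 px.

4130712 pixels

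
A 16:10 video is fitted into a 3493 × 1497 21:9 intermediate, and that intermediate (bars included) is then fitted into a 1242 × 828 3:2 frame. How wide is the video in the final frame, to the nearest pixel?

Inside the 3493×1497 canvas the video is height-limited at 2395.20 × 1497.00.
The 21:9 canvas is width-limited in 1242×828, giving 1242.00 × 532.29; scale factor 0.3556.
Applying the same ×0.3556: 2395.20 → 851.66.

852 px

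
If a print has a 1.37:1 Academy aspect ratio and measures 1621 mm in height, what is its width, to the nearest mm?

2221 mm

At 1.37:1 Academy, 1621 × 1.370 ≈ 2220.77.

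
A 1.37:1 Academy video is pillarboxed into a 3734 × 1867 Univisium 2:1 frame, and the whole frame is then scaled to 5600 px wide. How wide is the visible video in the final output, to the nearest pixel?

Fitted into 3734×1867, the video spans the height; its width is 1867 × 1.370 ≈ 2557.79 px.
The frame scales by 5600/3734 = 1.4997; 2557.79 × 1.4997 ≈ 3836.00 px.

3836 px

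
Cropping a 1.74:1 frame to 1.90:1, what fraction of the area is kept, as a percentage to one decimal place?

Going from 1.74:1 to 1.90:1 means cutting height while keeping width.
Fraction kept = (1.740)/(1.900) ≈ 91.58%.

91.6%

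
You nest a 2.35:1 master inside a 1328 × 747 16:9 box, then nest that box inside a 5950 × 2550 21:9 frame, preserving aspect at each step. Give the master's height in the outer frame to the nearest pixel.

1929 px

Inside the 1328×747 canvas the master is width-limited at 1328.00 × 565.11.
The 16:9 canvas is height-limited in 5950×2550, giving 4533.33 × 2550.00; scale factor 3.4137.
Applying the same ×3.4137: 565.11 → 1929.08.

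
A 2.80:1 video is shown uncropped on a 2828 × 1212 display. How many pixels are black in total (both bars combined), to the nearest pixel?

571256 pixels

Since 2.800 > 2.333, the video is width-limited.
That makes the image 1010.0000 px tall (2828 / 2.800).
Black = 1212 − 1010.0000 = 202.0000 px.
That's 202.0000 × 2828 ≈ 571256 black pixels.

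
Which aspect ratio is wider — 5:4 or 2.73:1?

5:4 = 1.25 and 2.73; 2.73 > 1.25.

2.73:1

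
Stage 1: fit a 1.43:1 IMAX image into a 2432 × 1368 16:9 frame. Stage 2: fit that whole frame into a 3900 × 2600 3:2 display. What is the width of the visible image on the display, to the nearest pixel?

Inside the 2432×1368 canvas the image is height-limited at 1956.24 × 1368.00.
Second fit — the 16:9 canvas into 3900×2600 spans the width: 3900.00 × 2193.75 (×1.6036 from 2432×1368).
The image scales with it: width 1956.24 × 1.6036 ≈ 3137.06.

3137 px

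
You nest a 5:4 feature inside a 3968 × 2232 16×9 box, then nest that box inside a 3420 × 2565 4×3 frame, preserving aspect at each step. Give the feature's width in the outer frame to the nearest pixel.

2405 px

First fit — 5:4 into 3968×2232 spans the height: 2790.00 × 2232.00.
16×9 in 3420×2565: fills the width, so the intermediate becomes 3420.00 × 1923.75 — a scale of ×0.8619.
So the feature's width is 2790.00 × 0.8619 ≈ 2404.69.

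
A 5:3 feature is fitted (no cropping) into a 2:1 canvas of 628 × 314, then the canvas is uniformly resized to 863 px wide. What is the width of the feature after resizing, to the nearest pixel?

719 px

At 628×314 the feature is height-limited, so width = 314 × 5/3 ≈ 523.33 px.
Resizing to 863 px wide multiplies everything by 1.3742: 523.33 → 719.17 px.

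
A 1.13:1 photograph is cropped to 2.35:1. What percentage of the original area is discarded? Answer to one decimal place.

51.9%

Going from 1.13:1 to 2.35:1 means cutting height while keeping width.
Fraction kept = (1.130)/(2.350) ≈ 48.09%, so 51.91% is lost.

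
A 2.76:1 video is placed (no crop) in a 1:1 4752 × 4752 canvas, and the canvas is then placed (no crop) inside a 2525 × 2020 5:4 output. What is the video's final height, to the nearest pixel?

Inside the 4752×4752 canvas the video is width-limited at 4752.00 × 1721.74.
The 1:1 canvas is height-limited in 2525×2020, giving 2020.00 × 2020.00; scale factor 0.4251.
Applying the same ×0.4251: 1721.74 → 731.88.

732 px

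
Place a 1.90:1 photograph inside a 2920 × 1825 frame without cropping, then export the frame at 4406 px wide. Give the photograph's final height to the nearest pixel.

At 2920×1825 the photograph is width-limited, so height = 2920 / 1.900 ≈ 1536.84 px.
The frame scales by 4406/2920 = 1.5089; 1536.84 × 1.5089 ≈ 2318.95 px.

2319 px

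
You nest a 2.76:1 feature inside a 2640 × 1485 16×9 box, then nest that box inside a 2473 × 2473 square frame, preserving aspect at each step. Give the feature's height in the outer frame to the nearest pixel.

896 px

Inside the 2640×1485 canvas the feature is width-limited at 2640.00 × 956.52.
Second fit — the 16×9 canvas into 2473×2473 spans the width: 2473.00 × 1391.06 (×0.9367 from 2640×1485).
Applying the same ×0.9367: 956.52 → 896.01.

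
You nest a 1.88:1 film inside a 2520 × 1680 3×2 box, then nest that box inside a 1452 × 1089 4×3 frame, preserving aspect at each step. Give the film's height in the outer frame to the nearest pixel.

772 px

Inside the 2520×1680 canvas the film is width-limited at 2520.00 × 1340.43.
Second fit — the 3×2 canvas into 1452×1089 spans the width: 1452.00 × 968.00 (×0.5762 from 2520×1680).
So the film's height is 1340.43 × 0.5762 ≈ 772.34.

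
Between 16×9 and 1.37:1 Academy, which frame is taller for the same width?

1.37:1 Academy

16×9 = 1.778 and 1.37; 1.778 > 1.37. The smaller width-to-height ratio is the taller frame.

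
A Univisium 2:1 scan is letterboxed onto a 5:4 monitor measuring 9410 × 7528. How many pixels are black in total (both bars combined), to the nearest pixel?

Univisium 2:1 is wider than 5:4, so it spans the full width.
The scan is 9410 × 1/2 ≈ 4705.0000 px tall.
Black = 7528 − 4705.0000 = 2823.0000 px.
That's 2823.0000 × 9410 ≈ 26564430 black pixels.

26564430 pixels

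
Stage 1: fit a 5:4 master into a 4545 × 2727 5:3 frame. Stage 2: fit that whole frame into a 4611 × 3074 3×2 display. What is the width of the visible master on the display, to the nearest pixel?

3458 px

First fit — 5:4 into 4545×2727 spans the height: 3408.75 × 2727.00.
5:3 in 4611×3074: fills the width, so the intermediate becomes 4611.00 × 2766.60 — a scale of ×1.0145.
Applying the same ×1.0145: 3408.75 → 3458.25.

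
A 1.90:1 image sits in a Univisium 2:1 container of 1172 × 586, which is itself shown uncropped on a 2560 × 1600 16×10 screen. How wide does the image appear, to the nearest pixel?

2432 px

1.90:1 in 1172×586: fills the height, so the image is 1113.40 × 586.00.
Univisium 2:1 in 2560×1600: fills the width, so the intermediate becomes 2560.00 × 1280.00 — a scale of ×2.1843.
So the image's width is 1113.40 × 2.1843 ≈ 2432.00.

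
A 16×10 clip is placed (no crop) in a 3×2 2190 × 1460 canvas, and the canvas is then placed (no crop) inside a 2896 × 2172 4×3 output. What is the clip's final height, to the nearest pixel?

1810 px

Inside the 2190×1460 canvas the clip is width-limited at 2190.00 × 1368.75.
3×2 in 2896×2172: fills the width, so the intermediate becomes 2896.00 × 1930.67 — a scale of ×1.3224.
Applying the same ×1.3224: 1368.75 → 1810.00.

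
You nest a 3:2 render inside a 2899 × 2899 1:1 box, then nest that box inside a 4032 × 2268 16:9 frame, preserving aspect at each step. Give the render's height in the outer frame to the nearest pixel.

First fit — 3:2 into 2899×2899 spans the width: 2899.00 × 1932.67.
Second fit — the 1:1 canvas into 4032×2268 spans the height: 2268.00 × 2268.00 (×0.7823 from 2899×2899).
So the render's height is 1932.67 × 0.7823 ≈ 1512.00.

1512 px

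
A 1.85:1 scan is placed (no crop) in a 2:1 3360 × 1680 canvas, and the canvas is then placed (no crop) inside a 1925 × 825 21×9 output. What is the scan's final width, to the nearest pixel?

1.85:1 in 3360×1680: fills the height, so the scan is 3108.00 × 1680.00.
Second fit — the 2:1 canvas into 1925×825 spans the height: 1650.00 × 825.00 (×0.4911 from 3360×1680).
Applying the same ×0.4911: 3108.00 → 1526.25.

1526 px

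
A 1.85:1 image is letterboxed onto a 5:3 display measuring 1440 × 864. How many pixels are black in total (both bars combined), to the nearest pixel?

1.85:1 is wider than 5:3, so it spans the full width.
That makes the image 778.3784 px tall (1440 / 1.850).
864 − 778.3784 = 85.6216 px of bars.
That's 85.6216 × 1440 ≈ 123295 black pixels.

123295 pixels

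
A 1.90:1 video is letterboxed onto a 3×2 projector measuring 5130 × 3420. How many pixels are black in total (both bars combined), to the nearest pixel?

1.90:1 (1.900) > 3×2 (1.500), so the video fills the width.
That makes the image 2700.0000 px tall (5130 / 1.900).
Leftover height: 3420 − 2700.0000 = 720.0000 px.
That's 720.0000 × 5130 ≈ 3693600 black pixels.

3693600 pixels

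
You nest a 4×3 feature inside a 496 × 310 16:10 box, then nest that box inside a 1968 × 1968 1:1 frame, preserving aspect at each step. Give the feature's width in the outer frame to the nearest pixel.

1640 px

4×3 in 496×310: fills the height, so the feature is 413.33 × 310.00.
Second fit — the 16:10 canvas into 1968×1968 spans the width: 1968.00 × 1230.00 (×3.9677 from 496×310).
So the feature's width is 413.33 × 3.9677 ≈ 1640.00.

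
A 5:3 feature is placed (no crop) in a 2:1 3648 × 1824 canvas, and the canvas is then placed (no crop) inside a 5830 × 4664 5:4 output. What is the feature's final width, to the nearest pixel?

5:3 in 3648×1824: fills the height, so the feature is 3040.00 × 1824.00.
2:1 in 5830×4664: fills the width, so the intermediate becomes 5830.00 × 2915.00 — a scale of ×1.5981.
The feature scales with it: width 3040.00 × 1.5981 ≈ 4858.33.

4858 px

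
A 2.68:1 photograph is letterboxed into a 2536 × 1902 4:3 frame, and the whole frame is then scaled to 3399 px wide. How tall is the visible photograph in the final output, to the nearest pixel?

At 2536×1902 the photograph is width-limited, so height = 2536 / 2.680 ≈ 946.27 px.
Resizing to 3399 px wide multiplies everything by 1.3403: 946.27 → 1268.28 px.

1268 px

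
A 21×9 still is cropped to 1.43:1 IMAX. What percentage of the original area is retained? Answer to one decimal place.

Going from 21×9 to 1.43:1 IMAX means cutting width while keeping height.
Area ratio = (1.430)/(2.333) = 61.29% retained.

61.3%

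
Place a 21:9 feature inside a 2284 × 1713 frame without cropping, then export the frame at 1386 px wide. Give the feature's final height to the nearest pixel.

594 px

Fitted into 2284×1713, the feature spans the width; its height is 2284 × 9/21 ≈ 978.86 px.
Scaling 2284 → 1386 is ×0.6068, so the height becomes 978.86 × 0.6068 ≈ 594.00 px.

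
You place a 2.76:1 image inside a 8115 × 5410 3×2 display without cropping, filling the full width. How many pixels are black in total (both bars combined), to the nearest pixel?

20042286 pixels

The image is 8115 / 2.760 ≈ 2940.2174 px tall.
Leftover height: 5410 − 2940.2174 = 2469.7826 px.
Across the 8115-px span: 2469.7826 × 8115 ≈ 20042286 px.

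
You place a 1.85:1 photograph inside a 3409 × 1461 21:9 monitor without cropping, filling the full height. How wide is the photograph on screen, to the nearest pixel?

The photograph is 1461 × 1.850 ≈ 2702.85 px wide.

2703 px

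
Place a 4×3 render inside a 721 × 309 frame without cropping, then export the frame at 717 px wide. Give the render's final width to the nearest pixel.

In the 721×309 frame the render fills the height: width = 309 × 4/3 ≈ 412.00 px.
Scaling 721 → 717 is ×0.9945, so the width becomes 412.00 × 0.9945 ≈ 409.71 px.

410 px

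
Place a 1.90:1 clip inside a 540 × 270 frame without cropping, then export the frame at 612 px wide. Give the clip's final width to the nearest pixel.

581 px

Fitted into 540×270, the clip spans the height; its width is 270 × 1.900 ≈ 513.00 px.
The frame scales by 612/540 = 1.1333; 513.00 × 1.1333 ≈ 581.40 px.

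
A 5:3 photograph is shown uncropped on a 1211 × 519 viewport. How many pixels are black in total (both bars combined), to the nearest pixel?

5:3 (1.667) < 21×9 (2.333), so the photograph fills the height.
Content width = 519 × 5/3 ≈ 865.0000 px.
1211 − 865.0000 = 346.0000 px of bars.
Bar area = 346.0000 × 519 ≈ 179574 px.

179574 pixels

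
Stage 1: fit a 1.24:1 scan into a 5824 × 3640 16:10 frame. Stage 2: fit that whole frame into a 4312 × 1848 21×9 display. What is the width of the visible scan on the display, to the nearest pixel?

2292 px

1.24:1 in 5824×3640: fills the height, so the scan is 4513.60 × 3640.00.
16:10 in 4312×1848: fills the height, so the intermediate becomes 2956.80 × 1848.00 — a scale of ×0.5077.
So the scan's width is 4513.60 × 0.5077 ≈ 2291.52.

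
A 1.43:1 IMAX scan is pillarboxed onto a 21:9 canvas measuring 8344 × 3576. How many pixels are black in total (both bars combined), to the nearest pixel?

11551624 pixels

1.43:1 IMAX (1.430) < 21:9 (2.333), so the scan fills the height.
The scan is 3576 × 1.430 ≈ 5113.6800 px wide.
Black = 8344 − 5113.6800 = 3230.3200 px.
Bar area = 3230.3200 × 3576 ≈ 11551624 px.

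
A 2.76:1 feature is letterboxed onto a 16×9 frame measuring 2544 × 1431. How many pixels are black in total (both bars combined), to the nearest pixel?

1295560 pixels

2.76:1 is wider than 16×9, so it spans the full width.
That makes the image 921.7391 px tall (2544 / 2.760).
Leftover height: 1431 − 921.7391 = 509.2609 px.
Across the 2544-px span: 509.2609 × 2544 ≈ 1295560 px.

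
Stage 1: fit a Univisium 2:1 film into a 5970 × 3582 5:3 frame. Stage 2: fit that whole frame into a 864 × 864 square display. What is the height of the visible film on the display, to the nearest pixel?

Inside the 5970×3582 canvas the film is width-limited at 5970.00 × 2985.00.
Second fit — the 5:3 canvas into 864×864 spans the width: 864.00 × 518.40 (×0.1447 from 5970×3582).
The film scales with it: height 2985.00 × 0.1447 ≈ 432.00.

432 px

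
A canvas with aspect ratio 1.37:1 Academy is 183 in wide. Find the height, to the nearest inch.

134 in

At 1.37:1 Academy, 183 / 1.370 ≈ 133.58.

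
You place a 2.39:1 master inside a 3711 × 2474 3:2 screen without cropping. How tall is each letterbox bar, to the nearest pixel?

Since 2.390 > 1.500, the master is width-limited.
That makes the image 1552.72 px tall (3711 / 2.390).
2474 − 1552.72 = 921.28 px of bars (460.64 each).

461 px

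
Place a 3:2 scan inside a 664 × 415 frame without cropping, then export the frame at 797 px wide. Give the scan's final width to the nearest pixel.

747 px

At 664×415 the scan is height-limited, so width = 415 × 3/2 ≈ 622.50 px.
Resizing to 797 px wide multiplies everything by 1.2003: 622.50 → 747.19 px.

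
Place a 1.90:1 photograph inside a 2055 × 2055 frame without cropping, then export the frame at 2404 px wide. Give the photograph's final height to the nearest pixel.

1265 px

In the 2055×2055 frame the photograph fills the width: height = 2055 / 1.900 ≈ 1081.58 px.
The frame scales by 2404/2055 = 1.1698; 1081.58 × 1.1698 ≈ 1265.26 px.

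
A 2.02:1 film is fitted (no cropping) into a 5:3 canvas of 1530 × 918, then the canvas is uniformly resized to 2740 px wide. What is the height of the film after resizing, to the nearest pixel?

1356 px

At 1530×918 the film is width-limited, so height = 1530 / 2.020 ≈ 757.43 px.
Resizing to 2740 px wide multiplies everything by 1.7908: 757.43 → 1356.44 px.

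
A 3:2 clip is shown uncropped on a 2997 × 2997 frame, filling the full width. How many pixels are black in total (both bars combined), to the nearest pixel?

Content height = 2997 × 2/3 ≈ 1998.0000 px.
Leftover height: 2997 − 1998.0000 = 999.0000 px.
Across the 2997-px span: 999.0000 × 2997 ≈ 2994003 px.

2994003 pixels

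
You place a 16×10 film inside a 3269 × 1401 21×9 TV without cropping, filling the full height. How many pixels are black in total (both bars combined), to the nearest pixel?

The film is 1401 × 16/10 ≈ 2241.6000 px wide.
Black = 3269 − 2241.6000 = 1027.4000 px.
Bar area = 1027.4000 × 1401 ≈ 1439387 px.

1439387 pixels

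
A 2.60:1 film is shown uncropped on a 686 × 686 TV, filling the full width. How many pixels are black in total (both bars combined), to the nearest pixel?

289598 pixels

Content height = 686 / 2.600 ≈ 263.8462 px.
686 − 263.8462 = 422.1538 px of bars.
Across the 686-px span: 422.1538 × 686 ≈ 289598 px.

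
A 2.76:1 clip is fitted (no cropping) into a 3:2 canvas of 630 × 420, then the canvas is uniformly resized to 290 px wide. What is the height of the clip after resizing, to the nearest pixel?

105 px

In the 630×420 frame the clip fills the width: height = 630 / 2.760 ≈ 228.26 px.
Scaling 630 → 290 is ×0.4603, so the height becomes 228.26 × 0.4603 ≈ 105.07 px.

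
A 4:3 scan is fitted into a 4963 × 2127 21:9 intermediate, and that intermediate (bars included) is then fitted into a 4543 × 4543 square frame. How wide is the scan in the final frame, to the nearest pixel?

2596 px

4:3 in 4963×2127: fills the height, so the scan is 2836.00 × 2127.00.
21:9 in 4543×4543: fills the width, so the intermediate becomes 4543.00 × 1947.00 — a scale of ×0.9154.
Applying the same ×0.9154: 2836.00 → 2596.00.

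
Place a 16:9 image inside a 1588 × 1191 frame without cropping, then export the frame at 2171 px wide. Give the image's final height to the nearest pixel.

Fitted into 1588×1191, the image spans the width; its height is 1588 × 9/16 ≈ 893.25 px.
The frame scales by 2171/1588 = 1.3671; 893.25 × 1.3671 ≈ 1221.19 px.

1221 px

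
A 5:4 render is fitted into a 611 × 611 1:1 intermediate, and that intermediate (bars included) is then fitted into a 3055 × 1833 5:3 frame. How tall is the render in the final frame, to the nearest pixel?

1466 px

Inside the 611×611 canvas the render is width-limited at 611.00 × 488.80.
Second fit — the 1:1 canvas into 3055×1833 spans the height: 1833.00 × 1833.00 (×3.0000 from 611×611).
So the render's height is 488.80 × 3.0000 ≈ 1466.40.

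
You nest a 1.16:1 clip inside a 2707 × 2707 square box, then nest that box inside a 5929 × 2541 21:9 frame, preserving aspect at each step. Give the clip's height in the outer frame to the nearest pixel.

2191 px

Inside the 2707×2707 canvas the clip is width-limited at 2707.00 × 2333.62.
The square canvas is height-limited in 5929×2541, giving 2541.00 × 2541.00; scale factor 0.9387.
So the clip's height is 2333.62 × 0.9387 ≈ 2190.52.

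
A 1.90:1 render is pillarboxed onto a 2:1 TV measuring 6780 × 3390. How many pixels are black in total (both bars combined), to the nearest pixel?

1149210 pixels

Since 1.900 < 2.000, the render is height-limited.
That makes the image 6441.0000 px wide (3390 × 1.900).
6780 − 6441.0000 = 339.0000 px of bars.
That's 339.0000 × 3390 ≈ 1149210 black pixels.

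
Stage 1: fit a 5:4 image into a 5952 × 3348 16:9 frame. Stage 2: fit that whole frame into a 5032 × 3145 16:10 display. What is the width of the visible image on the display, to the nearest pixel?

3538 px

First fit — 5:4 into 5952×3348 spans the height: 4185.00 × 3348.00.
16:9 in 5032×3145: fills the width, so the intermediate becomes 5032.00 × 2830.50 — a scale of ×0.8454.
Applying the same ×0.8454: 4185.00 → 3538.12.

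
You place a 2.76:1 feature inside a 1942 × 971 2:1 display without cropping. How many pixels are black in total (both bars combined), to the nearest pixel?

Since 2.760 > 2.000, the feature is width-limited.
The feature is 1942 / 2.760 ≈ 703.6232 px tall.
Leftover height: 971 − 703.6232 = 267.3768 px.
Bar area = 267.3768 × 1942 ≈ 519246 px.

519246 pixels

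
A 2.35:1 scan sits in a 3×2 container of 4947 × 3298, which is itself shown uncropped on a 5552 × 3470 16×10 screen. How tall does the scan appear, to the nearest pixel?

Inside the 4947×3298 canvas the scan is width-limited at 4947.00 × 2105.11.
The 3×2 canvas is height-limited in 5552×3470, giving 5205.00 × 3470.00; scale factor 1.0522.
The scan scales with it: height 2105.11 × 1.0522 ≈ 2214.89.

2215 px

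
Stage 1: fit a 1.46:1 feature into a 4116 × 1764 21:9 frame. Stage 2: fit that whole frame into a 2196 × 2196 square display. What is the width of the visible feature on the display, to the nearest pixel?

1374 px

Inside the 4116×1764 canvas the feature is height-limited at 2575.44 × 1764.00.
Second fit — the 21:9 canvas into 2196×2196 spans the width: 2196.00 × 941.14 (×0.5335 from 4116×1764).
Applying the same ×0.5335: 2575.44 → 1374.07.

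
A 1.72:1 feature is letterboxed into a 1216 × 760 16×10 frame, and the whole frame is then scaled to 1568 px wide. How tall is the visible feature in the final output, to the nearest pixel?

At 1216×760 the feature is width-limited, so height = 1216 / 1.720 ≈ 706.98 px.
The frame scales by 1568/1216 = 1.2895; 706.98 × 1.2895 ≈ 911.63 px.

912 px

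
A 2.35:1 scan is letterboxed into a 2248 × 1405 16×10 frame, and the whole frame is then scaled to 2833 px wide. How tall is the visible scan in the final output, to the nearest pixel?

1206 px

In the 2248×1405 frame the scan fills the width: height = 2248 / 2.350 ≈ 956.60 px.
The frame scales by 2833/2248 = 1.2602; 956.60 × 1.2602 ≈ 1205.53 px.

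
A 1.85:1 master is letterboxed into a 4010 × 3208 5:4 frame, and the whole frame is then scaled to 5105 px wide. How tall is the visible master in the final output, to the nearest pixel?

2759 px

Fitted into 4010×3208, the master spans the width; its height is 4010 / 1.850 ≈ 2167.57 px.
Resizing to 5105 px wide multiplies everything by 1.2731: 2167.57 → 2759.46 px.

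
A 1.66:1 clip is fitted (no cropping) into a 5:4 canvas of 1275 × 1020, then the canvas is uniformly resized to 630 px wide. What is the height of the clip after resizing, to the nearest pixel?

380 px

At 1275×1020 the clip is width-limited, so height = 1275 / 1.660 ≈ 768.07 px.
Scaling 1275 → 630 is ×0.4941, so the height becomes 768.07 × 0.4941 ≈ 379.52 px.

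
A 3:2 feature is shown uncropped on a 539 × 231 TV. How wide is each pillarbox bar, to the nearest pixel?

3:2 is narrower than 21:9, so it spans the full height.
That makes the image 346.50 px wide (231 × 3/2).
Leftover width: 539 − 346.50 = 192.50 px → 96.25 each side.

96 px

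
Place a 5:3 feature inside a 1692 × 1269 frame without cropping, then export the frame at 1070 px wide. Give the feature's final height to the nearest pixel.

At 1692×1269 the feature is width-limited, so height = 1692 × 3/5 ≈ 1015.20 px.
Scaling 1692 → 1070 is ×0.6324, so the height becomes 1015.20 × 0.6324 ≈ 642.00 px.

642 px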